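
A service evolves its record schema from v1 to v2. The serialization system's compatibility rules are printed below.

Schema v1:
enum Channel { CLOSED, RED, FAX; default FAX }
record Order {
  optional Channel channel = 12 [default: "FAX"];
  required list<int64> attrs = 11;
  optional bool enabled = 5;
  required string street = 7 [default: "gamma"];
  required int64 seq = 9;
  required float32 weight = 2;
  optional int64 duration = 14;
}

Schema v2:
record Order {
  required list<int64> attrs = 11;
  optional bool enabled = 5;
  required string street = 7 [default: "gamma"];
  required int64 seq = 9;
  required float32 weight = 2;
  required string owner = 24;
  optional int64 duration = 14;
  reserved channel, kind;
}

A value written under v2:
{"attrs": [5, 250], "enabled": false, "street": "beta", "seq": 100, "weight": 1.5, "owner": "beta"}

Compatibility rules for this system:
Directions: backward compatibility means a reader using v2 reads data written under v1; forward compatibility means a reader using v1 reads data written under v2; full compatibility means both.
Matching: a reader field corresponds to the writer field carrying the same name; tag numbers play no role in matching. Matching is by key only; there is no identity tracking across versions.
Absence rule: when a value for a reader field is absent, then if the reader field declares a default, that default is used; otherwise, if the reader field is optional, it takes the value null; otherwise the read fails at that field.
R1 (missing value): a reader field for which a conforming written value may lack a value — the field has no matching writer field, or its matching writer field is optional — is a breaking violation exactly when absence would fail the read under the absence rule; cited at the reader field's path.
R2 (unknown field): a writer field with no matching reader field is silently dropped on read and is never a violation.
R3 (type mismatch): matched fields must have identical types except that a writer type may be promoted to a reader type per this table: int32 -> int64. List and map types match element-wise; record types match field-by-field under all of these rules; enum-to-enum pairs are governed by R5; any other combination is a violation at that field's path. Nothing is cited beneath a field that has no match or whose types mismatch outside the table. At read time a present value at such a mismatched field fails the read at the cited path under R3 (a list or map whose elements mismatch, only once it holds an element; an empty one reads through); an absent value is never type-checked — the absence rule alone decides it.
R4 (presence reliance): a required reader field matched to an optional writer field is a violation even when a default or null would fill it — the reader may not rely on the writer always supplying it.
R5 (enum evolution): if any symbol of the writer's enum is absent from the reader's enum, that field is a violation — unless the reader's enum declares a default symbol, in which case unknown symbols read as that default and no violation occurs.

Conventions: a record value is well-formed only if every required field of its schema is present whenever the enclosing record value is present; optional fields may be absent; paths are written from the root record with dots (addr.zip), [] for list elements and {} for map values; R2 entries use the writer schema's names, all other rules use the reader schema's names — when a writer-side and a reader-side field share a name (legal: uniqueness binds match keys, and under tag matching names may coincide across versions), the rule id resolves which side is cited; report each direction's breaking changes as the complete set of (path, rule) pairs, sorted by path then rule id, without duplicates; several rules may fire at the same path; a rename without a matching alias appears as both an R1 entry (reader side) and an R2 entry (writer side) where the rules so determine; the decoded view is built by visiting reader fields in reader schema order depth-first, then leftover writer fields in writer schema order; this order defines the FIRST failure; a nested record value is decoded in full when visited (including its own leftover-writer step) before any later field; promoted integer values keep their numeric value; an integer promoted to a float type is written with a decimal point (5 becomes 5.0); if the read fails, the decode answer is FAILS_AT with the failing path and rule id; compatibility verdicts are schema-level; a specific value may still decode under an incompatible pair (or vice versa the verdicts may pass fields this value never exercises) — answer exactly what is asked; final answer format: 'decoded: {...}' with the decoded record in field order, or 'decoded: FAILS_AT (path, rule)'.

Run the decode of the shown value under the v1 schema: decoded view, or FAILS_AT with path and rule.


decoded: {"channel": "FAX", "attrs": [5, 250], "enabled": false, "street": "beta", "seq": 100, "weight": 1.5, "duration": null}

the writer's type comes first in each Order pair
migrating the Order value to v1:
  channel := "FAX" (no value, default fills)
  attrs := [5, 250]
  enabled := false
  street := "beta"
  seq := 100
  weight := 1.5
  duration := null (not supplied -> null)
  writer owner: unmatched, discarded
  => decoded: {"channel": "FAX", "attrs": [5, 250], "enabled": false, "street": "beta", "seq": 100, "weight": 1.5, "duration": null}
diffs on Order not affecting the asked answer:
  added field owner to record Order: required string, tag 24 (in v2 it sits immediately before duration) -> schema-level compatibility only; this Order value's decode is unchanged
  removed field channel from record Order (its key "channel" joins the reserved list) -> no rule fires on it and the decoded Order view is identical with or without it


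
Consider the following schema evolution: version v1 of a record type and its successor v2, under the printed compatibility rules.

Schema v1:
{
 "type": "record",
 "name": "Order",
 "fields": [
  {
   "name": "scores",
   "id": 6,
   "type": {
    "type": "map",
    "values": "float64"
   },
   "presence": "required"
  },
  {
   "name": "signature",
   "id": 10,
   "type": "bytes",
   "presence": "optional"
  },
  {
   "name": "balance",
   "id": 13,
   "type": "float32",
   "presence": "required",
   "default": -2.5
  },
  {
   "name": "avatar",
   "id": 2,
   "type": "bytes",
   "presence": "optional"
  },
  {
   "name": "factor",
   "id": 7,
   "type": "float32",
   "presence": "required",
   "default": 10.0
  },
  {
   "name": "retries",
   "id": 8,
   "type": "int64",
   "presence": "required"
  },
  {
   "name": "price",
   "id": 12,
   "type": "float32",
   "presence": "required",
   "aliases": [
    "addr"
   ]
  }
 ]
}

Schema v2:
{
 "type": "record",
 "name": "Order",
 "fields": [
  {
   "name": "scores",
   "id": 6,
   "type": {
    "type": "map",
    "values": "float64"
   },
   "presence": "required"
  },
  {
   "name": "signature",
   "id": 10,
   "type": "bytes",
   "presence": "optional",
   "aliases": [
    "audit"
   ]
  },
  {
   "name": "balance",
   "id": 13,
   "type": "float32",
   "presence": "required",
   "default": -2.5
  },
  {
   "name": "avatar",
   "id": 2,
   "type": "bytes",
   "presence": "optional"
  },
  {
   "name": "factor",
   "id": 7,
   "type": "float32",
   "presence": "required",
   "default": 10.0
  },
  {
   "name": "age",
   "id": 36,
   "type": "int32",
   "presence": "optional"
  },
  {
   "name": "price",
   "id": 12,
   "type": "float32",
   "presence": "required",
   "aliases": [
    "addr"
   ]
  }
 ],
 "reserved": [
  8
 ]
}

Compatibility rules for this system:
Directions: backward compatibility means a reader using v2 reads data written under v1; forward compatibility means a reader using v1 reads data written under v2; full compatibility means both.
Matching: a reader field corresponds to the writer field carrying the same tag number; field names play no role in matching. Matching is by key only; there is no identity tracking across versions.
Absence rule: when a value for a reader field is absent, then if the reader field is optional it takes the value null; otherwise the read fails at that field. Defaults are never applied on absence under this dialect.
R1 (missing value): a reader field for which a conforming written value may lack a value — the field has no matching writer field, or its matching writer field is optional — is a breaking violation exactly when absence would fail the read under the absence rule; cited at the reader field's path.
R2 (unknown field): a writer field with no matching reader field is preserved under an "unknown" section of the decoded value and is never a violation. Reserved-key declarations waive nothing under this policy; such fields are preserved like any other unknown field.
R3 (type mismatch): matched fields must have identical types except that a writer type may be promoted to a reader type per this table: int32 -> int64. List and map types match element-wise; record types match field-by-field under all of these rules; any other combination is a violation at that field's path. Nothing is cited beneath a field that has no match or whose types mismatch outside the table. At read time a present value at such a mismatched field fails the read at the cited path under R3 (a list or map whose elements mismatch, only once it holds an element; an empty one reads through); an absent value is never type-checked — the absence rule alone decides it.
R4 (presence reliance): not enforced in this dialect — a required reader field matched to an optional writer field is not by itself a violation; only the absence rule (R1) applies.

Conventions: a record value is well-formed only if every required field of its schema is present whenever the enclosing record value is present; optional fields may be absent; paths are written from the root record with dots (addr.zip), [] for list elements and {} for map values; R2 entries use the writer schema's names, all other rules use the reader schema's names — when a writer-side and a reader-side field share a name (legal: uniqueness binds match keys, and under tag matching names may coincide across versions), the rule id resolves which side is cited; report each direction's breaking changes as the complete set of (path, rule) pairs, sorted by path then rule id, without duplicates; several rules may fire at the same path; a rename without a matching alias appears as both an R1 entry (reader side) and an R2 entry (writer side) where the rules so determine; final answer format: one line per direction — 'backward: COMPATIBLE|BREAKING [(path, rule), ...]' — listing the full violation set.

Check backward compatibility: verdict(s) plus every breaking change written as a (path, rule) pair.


backward: COMPATIBLE []

arrows below run writer -> reader for Order
backward on Order — v2 reading data written by v1:
  writer required, map<string, float64> -> map<string, float64>: reader scores maps from writer scores
  writer optional, bytes -> bytes: reader signature maps from writer signature
  writer required, float32 -> float32: reader balance maps from writer balance
  writer optional, bytes -> bytes: reader avatar maps from writer avatar
  writer required, float32 -> float32: reader factor maps from writer factor
  no writer field matches reader age
  writer required, float32 -> float32: reader price maps from writer price
  writer field retries has no reader counterpart
  => backward verdict for Order: COMPATIBLE, no violations
checking off the Order differences that do not matter here:
  removed field retries from record Order (its key 8 joins the reserved list) -> matters only for Order's forward compatibility — outside the asked direction
  added field age to record Order: optional int32, tag 36 (in v2 it sits immediately before price) -> no rule fires on it in Order's dialect; the asked verdict holds


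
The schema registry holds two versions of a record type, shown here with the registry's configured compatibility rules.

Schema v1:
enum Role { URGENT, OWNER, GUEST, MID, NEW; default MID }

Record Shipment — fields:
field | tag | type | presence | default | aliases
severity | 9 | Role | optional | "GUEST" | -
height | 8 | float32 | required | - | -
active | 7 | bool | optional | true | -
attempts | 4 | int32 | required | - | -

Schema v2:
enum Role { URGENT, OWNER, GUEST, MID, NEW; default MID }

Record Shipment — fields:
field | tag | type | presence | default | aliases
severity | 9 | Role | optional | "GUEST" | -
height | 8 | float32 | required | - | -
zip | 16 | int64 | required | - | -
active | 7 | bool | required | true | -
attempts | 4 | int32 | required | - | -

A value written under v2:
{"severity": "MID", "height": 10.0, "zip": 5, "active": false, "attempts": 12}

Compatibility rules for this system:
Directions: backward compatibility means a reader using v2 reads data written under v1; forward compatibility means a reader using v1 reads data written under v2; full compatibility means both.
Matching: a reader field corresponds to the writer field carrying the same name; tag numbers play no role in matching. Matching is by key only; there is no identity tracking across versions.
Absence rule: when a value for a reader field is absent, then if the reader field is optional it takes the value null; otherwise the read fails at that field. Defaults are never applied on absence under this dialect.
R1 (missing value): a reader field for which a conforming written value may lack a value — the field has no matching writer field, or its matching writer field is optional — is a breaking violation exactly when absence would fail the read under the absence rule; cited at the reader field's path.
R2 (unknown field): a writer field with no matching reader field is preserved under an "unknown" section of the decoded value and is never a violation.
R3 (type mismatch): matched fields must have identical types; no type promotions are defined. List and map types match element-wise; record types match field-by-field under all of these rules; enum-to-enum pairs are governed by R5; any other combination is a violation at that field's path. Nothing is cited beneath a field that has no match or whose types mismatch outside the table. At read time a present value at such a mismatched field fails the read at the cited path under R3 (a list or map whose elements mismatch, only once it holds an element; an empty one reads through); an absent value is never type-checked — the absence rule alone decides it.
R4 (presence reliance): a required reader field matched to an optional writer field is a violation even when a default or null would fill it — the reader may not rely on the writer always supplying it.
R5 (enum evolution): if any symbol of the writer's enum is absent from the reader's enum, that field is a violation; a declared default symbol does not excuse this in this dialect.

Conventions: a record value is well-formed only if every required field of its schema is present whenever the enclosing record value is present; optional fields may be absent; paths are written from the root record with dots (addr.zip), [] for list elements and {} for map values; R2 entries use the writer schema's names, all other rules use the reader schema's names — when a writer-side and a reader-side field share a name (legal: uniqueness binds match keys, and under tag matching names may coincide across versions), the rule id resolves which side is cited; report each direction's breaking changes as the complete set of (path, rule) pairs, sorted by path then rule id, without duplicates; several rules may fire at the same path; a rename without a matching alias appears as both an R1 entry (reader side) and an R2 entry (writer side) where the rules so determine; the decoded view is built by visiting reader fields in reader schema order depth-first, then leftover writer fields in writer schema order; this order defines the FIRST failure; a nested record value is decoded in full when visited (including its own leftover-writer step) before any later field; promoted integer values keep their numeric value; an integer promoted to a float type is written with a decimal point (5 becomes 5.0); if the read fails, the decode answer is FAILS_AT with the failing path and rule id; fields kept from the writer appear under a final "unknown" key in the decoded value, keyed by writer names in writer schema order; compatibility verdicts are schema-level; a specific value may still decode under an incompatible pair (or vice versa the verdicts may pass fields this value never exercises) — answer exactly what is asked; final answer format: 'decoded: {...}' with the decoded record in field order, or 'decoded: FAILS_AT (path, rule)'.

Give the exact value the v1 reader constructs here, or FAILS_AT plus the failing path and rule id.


decoded: {"severity": "MID", "height": 10.0, "active": false, "attempts": 12, "unknown": {"zip": 5}}

in Shipment below, arrows point writer -> reader
migrating the Shipment value to v1:
  severity := "MID"
  height := 10.0
  active := false
  attempts := 12
  writer zip: kept under "unknown"
  => decoded: {"severity": "MID", "height": 10.0, "active": false, "attempts": 12, "unknown": {"zip": 5}}
checking off the Shipment differences that do not matter here:
  field active in record Shipment: optional changed to required -> affects the rule determinations only; this particular Shipment value decodes identically


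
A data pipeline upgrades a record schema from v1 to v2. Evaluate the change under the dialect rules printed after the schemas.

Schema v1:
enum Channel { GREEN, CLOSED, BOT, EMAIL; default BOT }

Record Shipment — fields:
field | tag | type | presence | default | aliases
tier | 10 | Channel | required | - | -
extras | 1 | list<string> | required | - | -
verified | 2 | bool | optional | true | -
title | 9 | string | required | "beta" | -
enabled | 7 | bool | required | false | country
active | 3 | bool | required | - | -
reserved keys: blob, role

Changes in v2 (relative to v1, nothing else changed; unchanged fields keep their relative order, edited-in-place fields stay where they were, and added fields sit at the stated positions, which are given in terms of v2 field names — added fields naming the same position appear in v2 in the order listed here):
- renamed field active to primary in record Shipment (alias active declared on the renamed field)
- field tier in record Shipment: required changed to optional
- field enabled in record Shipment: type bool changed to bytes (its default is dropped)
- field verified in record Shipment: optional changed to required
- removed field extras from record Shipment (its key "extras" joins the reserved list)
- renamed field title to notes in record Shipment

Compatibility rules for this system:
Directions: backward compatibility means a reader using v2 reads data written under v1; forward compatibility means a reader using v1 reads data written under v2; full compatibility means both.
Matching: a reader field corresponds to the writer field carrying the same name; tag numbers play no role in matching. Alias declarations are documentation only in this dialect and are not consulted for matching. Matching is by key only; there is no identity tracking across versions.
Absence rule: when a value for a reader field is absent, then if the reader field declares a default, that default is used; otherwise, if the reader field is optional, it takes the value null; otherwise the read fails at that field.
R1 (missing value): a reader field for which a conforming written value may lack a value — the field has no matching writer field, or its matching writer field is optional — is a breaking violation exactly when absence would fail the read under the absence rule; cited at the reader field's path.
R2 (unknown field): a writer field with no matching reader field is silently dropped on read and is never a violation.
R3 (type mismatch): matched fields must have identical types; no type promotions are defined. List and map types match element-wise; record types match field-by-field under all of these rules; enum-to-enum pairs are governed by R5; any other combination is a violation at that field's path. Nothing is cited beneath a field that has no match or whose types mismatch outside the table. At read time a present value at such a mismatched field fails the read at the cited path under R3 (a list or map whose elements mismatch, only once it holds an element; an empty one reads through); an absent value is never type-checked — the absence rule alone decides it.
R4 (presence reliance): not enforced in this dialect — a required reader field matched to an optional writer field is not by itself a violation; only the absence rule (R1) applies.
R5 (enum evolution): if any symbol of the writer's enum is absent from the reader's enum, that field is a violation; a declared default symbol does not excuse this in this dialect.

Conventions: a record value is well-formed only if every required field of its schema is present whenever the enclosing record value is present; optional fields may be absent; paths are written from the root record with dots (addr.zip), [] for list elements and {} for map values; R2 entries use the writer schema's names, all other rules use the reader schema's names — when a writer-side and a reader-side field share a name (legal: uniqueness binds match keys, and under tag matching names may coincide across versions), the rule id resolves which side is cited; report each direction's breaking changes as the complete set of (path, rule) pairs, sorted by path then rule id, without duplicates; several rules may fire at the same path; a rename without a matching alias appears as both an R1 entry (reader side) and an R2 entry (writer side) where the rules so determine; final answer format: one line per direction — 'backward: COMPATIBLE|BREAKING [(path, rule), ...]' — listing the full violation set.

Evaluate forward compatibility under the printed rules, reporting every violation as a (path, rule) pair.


in Shipment below, arrows point writer -> reader
forward on Shipment — v1 reading data written by v2:
  tier: paired with writer tier (Channel -> Channel; writer optional)
  extras: no writer-side match
  verified: paired with writer verified (bool -> bool; writer required)
  title: no writer-side match
  enabled: paired with writer enabled (bytes -> bool; writer required)
  active: no writer-side match
  notes (writer side), unknown to reader
  primary (writer side), unknown to reader
  R1 fires at active
  R3 fires at enabled
  R1 fires at extras
  R1 fires at tier
  => 4 violation(s): forward is BREAKING for Shipment
ruling out the remaining Shipment differences:
  field verified in record Shipment: optional changed to required -> inert for the asked Shipment verdict: nothing fires
  renamed field title to notes in record Shipment -> inert for the asked Shipment verdict: nothing fires

forward: BREAKING [(active, R1), (enabled, R3), (extras, R1), (tier, R1)]


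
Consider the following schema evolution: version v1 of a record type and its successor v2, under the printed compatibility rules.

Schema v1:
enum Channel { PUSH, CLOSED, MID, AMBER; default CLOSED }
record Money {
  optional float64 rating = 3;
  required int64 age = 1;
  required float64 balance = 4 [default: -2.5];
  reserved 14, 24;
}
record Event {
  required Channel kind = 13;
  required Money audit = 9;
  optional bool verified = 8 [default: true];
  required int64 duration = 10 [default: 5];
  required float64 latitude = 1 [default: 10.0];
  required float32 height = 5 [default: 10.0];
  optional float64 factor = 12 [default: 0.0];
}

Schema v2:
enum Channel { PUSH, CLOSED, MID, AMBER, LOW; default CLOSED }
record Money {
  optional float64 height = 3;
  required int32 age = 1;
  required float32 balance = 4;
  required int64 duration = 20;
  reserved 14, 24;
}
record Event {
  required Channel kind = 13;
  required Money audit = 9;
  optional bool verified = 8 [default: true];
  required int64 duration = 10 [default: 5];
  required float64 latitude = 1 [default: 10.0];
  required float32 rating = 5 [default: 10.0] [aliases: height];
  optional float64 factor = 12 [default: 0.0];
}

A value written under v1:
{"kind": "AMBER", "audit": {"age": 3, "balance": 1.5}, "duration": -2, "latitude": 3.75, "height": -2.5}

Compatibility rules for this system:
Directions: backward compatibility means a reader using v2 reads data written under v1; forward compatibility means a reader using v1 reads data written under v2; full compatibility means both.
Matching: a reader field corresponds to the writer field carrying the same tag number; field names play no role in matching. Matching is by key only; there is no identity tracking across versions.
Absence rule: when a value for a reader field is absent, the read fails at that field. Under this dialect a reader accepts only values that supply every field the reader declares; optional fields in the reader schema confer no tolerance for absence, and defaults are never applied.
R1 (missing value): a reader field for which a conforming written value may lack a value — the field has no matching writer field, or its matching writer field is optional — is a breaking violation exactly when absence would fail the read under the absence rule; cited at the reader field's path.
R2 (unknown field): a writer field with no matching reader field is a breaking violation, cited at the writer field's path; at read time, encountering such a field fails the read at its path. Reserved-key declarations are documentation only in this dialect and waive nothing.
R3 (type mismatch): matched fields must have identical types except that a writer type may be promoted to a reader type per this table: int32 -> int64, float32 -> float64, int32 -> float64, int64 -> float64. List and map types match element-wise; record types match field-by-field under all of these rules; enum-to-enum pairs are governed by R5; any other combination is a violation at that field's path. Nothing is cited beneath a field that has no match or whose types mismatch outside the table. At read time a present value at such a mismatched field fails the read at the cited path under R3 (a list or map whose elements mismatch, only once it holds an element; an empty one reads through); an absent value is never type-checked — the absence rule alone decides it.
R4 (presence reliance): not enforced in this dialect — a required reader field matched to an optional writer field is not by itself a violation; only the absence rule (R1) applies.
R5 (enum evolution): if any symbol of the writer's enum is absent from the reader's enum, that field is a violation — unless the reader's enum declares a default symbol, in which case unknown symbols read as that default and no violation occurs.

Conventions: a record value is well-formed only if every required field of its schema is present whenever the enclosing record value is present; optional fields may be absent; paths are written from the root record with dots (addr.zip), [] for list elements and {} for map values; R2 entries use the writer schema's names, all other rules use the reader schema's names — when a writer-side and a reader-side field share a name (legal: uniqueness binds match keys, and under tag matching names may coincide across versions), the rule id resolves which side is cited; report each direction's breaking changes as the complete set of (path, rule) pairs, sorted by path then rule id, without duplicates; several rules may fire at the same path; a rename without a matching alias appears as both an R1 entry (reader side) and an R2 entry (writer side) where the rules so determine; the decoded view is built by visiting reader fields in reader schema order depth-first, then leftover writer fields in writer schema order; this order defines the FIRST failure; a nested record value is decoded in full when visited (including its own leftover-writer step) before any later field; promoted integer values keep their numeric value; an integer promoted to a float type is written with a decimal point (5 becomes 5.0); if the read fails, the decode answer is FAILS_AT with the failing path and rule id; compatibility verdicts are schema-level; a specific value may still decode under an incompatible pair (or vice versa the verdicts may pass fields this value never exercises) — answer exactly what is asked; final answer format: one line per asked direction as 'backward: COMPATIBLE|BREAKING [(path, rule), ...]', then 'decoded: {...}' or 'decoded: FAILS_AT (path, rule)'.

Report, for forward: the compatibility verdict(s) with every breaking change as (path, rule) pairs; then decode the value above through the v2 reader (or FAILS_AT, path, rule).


each type pair in Event: writer, then reader
forward on Event — v1 reading data written by v2:
  kind <- kind (Channel -> Channel, writer required)
  audit <- audit (Money -> Money, writer required)
  verified <- verified (bool -> bool, writer optional)
  duration <- duration (int64 -> int64, writer required)
  latitude <- latitude (float64 -> float64, writer required)
  height <- rating (float32 -> float32, writer required)
  factor <- factor (float64 -> float64, writer optional)
  audit.rating <- audit.height (float64 -> float64, writer optional)
  audit.age <- audit.age (int32 -> int64, writer required)
  audit.balance <- audit.balance (float32 -> float64, writer required)
  writer field audit.duration has no reader counterpart
  R2 fires at audit.duration
  R1 fires at audit.rating
  R1 fires at factor
  R1 fires at verified
  => forward verdict for Event: BREAKING, 4 violation(s)
decoding the Event value with the v2 reader:
  kind := "AMBER"
  read fails at audit.height under R1 (no fill)
  => FAILS_AT (audit.height, R1)
ruling out the remaining Event differences:
  field age in record Money: type int64 changed to int32 -> fires only in the backward direction of Event, which is not asked here
  enum Channel (field kind in record Event): symbol LOW added -> triggers nothing under Event's printed rules — same verdict
  field balance in record Money: type float64 changed to float32 (its default is dropped) -> fires only in the backward direction of Event, which is not asked here

forward: BREAKING [(audit.duration, R2), (audit.rating, R1), (factor, R1), (verified, R1)]; decoded: FAILS_AT (audit.height, R1)


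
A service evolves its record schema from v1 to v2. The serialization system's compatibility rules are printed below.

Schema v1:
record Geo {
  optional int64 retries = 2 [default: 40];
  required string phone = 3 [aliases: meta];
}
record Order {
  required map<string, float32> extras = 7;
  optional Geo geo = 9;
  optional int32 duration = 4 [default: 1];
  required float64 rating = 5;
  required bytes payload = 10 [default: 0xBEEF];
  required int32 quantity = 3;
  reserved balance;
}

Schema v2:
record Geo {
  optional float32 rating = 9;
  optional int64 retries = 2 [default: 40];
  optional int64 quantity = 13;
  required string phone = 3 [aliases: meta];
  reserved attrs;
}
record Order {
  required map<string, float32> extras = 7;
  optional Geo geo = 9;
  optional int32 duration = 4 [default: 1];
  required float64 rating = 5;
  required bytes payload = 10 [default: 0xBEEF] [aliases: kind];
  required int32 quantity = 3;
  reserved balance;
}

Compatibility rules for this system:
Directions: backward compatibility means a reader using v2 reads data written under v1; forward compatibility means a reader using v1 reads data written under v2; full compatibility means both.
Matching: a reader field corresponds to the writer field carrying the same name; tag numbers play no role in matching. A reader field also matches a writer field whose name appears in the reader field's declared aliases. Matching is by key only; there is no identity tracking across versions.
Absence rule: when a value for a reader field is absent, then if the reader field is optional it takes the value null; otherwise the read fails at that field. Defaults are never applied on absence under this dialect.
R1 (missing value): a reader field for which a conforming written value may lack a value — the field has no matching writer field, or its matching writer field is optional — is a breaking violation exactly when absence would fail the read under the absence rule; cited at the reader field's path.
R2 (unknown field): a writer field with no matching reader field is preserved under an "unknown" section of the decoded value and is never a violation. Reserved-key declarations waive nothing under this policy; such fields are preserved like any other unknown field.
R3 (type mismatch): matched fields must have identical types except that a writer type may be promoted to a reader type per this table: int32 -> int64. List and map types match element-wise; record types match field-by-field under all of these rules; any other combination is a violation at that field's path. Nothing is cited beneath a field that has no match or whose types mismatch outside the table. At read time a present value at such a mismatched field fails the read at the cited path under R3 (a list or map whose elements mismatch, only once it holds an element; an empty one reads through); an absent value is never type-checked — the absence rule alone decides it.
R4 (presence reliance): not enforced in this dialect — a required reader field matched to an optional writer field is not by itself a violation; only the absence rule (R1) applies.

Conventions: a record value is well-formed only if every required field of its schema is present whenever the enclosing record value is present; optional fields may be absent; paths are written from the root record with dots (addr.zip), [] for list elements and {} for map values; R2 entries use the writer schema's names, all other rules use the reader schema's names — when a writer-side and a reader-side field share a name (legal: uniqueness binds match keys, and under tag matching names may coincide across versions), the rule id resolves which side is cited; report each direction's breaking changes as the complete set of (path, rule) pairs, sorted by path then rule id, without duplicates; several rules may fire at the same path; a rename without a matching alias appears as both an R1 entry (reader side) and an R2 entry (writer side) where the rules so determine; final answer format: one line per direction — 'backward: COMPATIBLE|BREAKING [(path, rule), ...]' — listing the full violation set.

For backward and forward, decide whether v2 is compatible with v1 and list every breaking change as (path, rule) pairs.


the writer's type comes first in each Order pair
backward for Order (reader v2, writer v1):
  extras: paired with writer extras (map<string, float32> -> map<string, float32>; writer required)
  geo: paired with writer geo (Geo -> Geo; writer optional)
  duration: paired with writer duration (int32 -> int32; writer optional)
  rating: paired with writer rating (float64 -> float64; writer required)
  payload: paired with writer payload (bytes -> bytes; writer required)
  quantity: paired with writer quantity (int32 -> int32; writer required)
  geo.rating: no writer-side match
  geo.retries: paired with writer geo.retries (int64 -> int64; writer optional)
  geo.quantity: no writer-side match
  geo.phone: paired with writer geo.phone (string -> string; writer required)
  nothing fires on Order: backward is COMPATIBLE
forward for Order (reader v1, writer v2):
  extras: paired with writer extras (map<string, float32> -> map<string, float32>; writer required)
  geo: paired with writer geo (Geo -> Geo; writer optional)
  duration: paired with writer duration (int32 -> int32; writer optional)
  rating: paired with writer rating (float64 -> float64; writer required)
  payload: paired with writer payload (bytes -> bytes; writer required)
  quantity: paired with writer quantity (int32 -> int32; writer required)
  geo.retries: paired with writer geo.retries (int64 -> int64; writer optional)
  geo.phone: paired with writer geo.phone (string -> string; writer required)
  writer geo.rating: unknown to reader
  writer geo.quantity: unknown to reader
  nothing fires on Order: forward is COMPATIBLE

backward: COMPATIBLE []; forward: COMPATIBLE []


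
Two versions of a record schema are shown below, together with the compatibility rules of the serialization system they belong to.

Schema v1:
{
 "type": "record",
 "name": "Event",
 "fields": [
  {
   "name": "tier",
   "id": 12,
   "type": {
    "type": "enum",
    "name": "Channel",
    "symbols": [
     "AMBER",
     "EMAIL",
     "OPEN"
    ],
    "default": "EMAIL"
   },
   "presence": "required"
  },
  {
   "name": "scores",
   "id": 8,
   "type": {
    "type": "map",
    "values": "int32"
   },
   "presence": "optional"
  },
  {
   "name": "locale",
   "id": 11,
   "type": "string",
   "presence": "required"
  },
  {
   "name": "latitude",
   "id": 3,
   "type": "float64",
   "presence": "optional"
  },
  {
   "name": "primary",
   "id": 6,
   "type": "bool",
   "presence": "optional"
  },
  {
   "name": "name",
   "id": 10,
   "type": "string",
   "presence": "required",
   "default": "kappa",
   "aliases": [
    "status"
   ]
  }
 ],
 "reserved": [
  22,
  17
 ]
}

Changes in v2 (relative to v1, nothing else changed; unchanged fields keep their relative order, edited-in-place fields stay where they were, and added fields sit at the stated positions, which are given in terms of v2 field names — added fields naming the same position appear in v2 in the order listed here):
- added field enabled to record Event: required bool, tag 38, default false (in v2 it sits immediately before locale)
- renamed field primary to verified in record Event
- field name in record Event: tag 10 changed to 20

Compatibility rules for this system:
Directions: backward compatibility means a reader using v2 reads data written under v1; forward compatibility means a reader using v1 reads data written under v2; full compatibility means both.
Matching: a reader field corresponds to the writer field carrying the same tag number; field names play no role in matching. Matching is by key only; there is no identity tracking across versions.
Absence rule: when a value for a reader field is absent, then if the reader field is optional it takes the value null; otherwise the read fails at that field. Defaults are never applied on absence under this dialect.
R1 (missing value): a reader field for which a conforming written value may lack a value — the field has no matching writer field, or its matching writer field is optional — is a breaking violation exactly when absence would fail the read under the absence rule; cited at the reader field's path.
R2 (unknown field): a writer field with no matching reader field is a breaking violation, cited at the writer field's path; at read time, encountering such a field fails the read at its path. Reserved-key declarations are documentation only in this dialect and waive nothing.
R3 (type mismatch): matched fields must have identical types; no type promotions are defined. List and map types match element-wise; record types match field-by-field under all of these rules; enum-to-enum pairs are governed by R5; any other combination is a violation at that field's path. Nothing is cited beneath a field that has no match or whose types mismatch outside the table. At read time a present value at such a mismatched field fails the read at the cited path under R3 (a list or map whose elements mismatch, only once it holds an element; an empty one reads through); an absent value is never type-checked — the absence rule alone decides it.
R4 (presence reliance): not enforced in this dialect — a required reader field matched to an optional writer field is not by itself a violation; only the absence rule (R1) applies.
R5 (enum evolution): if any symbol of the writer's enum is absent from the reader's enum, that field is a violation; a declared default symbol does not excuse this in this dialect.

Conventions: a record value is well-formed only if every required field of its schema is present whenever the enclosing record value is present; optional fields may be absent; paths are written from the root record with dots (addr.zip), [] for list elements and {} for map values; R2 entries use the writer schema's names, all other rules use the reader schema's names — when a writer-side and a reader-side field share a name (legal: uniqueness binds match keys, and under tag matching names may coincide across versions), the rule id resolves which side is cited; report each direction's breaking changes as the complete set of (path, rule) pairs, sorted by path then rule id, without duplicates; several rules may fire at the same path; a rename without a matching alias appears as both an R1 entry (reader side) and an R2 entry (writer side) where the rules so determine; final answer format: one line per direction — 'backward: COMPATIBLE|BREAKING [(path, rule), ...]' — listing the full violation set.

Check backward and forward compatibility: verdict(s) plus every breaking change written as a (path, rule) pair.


the writer's type comes first in each Event pair
backward for Event (reader v2, writer v1):
  writer required, Channel -> Channel: reader tier maps from writer tier
  writer optional, map<string, int32> -> map<string, int32>: reader scores maps from writer scores
  no writer field matches reader enabled
  writer required, string -> string: reader locale maps from writer locale
  writer optional, float64 -> float64: reader latitude maps from writer latitude
  writer optional, bool -> bool: reader verified maps from writer primary
  no writer field matches reader name
  writer name: unknown to reader
  rule R1 violated at enabled
  rule R1 violated at name
  rule R2 violated at name
  => 3 violation(s): backward is BREAKING for Event
forward for Event (reader v1, writer v2):
  writer required, Channel -> Channel: reader tier maps from writer tier
  writer optional, map<string, int32> -> map<string, int32>: reader scores maps from writer scores
  writer required, string -> string: reader locale maps from writer locale
  writer optional, float64 -> float64: reader latitude maps from writer latitude
  writer optional, bool -> bool: reader primary maps from writer verified
  no writer field matches reader name
  writer enabled: unknown to reader
  writer name: unknown to reader
  rule R2 violated at enabled
  rule R1 violated at name
  rule R2 violated at name
  => 3 violation(s): forward is BREAKING for Event

backward: BREAKING [(enabled, R1), (name, R1), (name, R2)]; forward: BREAKING [(enabled, R2), (name, R1), (name, R2)]
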